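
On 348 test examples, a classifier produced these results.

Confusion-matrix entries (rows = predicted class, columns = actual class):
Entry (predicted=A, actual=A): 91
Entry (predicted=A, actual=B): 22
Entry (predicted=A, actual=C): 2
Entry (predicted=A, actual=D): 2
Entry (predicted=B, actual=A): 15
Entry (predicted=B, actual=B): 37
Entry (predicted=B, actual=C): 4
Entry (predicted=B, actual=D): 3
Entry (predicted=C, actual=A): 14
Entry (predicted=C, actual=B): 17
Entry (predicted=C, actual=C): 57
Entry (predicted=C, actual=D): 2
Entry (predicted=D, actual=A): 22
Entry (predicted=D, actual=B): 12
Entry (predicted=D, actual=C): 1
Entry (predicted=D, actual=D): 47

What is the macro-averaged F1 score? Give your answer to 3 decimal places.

0.659

Per-class F1 score (2·TP/(2·TP+FP+FN)):
  A: TP=91, FP=22+2+2=26, FN=15+14+22=51 → 182/259 = 0.7027
  B: TP=37, FP=15+4+3=22, FN=22+17+12=51 → 74/147 = 0.5034
  C: TP=57, FP=14+17+2=33, FN=2+4+1=7 → 114/154 = 0.7403
  D: TP=47, FP=22+12+1=35, FN=2+3+2=7 → 94/136 = 0.6912
Macro-F1 score = mean = (0.7027 + 0.5034 + 0.7403 + 0.6912) / 4 = 0.659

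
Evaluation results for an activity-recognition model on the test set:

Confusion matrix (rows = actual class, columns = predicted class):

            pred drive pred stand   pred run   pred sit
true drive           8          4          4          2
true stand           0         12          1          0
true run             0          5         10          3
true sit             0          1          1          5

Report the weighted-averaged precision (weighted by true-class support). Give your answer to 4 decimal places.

0.7114

Per-class precision (TP/(TP+FP)):
  drive: TP=8, FP=0+0+0=0 → 8/8 = 1.00000
  stand: TP=12, FP=4+5+1=10 → 12/22 = 0.54545
  run: TP=10, FP=4+1+1=6 → 10/16 = 0.62500
  sit: TP=5, FP=2+0+3=5 → 5/10 = 0.50000
Weighted-precision = Σ (supportᵢ/N)·precisionᵢ with N=56: (18/56)·1.00000 + (13/56)·0.54545 + (18/56)·0.62500 + (7/56)·0.50000 = 0.7114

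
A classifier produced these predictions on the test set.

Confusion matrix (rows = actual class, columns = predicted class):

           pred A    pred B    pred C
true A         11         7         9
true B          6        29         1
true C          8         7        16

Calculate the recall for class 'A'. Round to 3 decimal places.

0.407

One-vs-rest for 'A': TP = diagonal; FP = other classes predicted 'A'; FN = 'A' predicted as other.
recall = TP/(TP+FN).
A: TP=11, FN=7+9=16 → 11/27 = 0.4074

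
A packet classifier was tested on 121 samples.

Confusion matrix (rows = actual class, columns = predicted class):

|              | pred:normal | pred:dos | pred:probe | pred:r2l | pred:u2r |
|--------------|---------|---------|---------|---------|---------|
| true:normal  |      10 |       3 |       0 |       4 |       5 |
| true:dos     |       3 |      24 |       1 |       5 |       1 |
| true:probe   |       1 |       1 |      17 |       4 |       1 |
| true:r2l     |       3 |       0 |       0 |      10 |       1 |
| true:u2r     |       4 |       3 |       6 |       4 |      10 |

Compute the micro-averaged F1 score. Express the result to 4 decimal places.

Micro-averaging pools counts across classes: ΣTP=71, ΣFP=50, ΣFN=50.
Micro-F1 score = 2·TP/(2·TP+FP+FN) on pooled counts = 0.5868 (equals overall accuracy in single-label multiclass).

0.5868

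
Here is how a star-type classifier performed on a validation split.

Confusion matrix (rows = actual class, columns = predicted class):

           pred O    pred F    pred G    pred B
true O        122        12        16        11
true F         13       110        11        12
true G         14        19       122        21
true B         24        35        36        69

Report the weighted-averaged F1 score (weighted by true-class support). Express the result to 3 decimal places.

Per-class F1 score (2·TP/(2·TP+FP+FN)):
  O: TP=122, FP=13+14+24=51, FN=12+16+11=39 → 244/334 = 0.7305
  F: TP=110, FP=12+19+35=66, FN=13+11+12=36 → 220/322 = 0.6832
  G: TP=122, FP=16+11+36=63, FN=14+19+21=54 → 244/361 = 0.6759
  B: TP=69, FP=11+12+21=44, FN=24+35+36=95 → 138/277 = 0.4982
Weighted-F1 score = Σ (supportᵢ/N)·F1 scoreᵢ with N=647: (161/647)·0.7305 + (146/647)·0.6832 + (176/647)·0.6759 + (164/647)·0.4982 = 0.646

0.646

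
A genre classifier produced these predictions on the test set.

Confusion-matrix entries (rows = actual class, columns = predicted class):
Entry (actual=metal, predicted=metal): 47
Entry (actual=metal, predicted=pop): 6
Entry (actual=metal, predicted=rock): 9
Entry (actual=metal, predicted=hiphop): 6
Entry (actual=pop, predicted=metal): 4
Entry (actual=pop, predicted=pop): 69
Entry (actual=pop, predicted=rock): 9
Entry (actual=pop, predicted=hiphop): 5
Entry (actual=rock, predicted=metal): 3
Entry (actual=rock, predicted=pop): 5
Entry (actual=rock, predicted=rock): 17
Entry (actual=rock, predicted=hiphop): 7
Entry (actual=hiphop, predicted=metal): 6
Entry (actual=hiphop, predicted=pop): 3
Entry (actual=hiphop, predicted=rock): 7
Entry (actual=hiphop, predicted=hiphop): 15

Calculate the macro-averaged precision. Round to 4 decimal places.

Per-class precision (TP/(TP+FP)):
  metal: TP=47, FP=4+3+6=13 → 47/60 = 0.78333
  pop: TP=69, FP=6+5+3=14 → 69/83 = 0.83133
  rock: TP=17, FP=9+9+7=25 → 17/42 = 0.40476
  hiphop: TP=15, FP=6+5+7=18 → 15/33 = 0.45455
Macro-precision = mean = (0.78333 + 0.83133 + 0.40476 + 0.45455) / 4 = 0.6185

0.6185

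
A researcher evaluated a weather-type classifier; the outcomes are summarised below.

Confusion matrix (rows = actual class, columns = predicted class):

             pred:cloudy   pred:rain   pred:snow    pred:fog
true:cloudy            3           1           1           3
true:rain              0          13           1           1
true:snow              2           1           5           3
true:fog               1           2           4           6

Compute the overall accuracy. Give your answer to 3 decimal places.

0.574

Accuracy = trace / total = (3+13+5+6=27) / 47 = 27/47 = 0.574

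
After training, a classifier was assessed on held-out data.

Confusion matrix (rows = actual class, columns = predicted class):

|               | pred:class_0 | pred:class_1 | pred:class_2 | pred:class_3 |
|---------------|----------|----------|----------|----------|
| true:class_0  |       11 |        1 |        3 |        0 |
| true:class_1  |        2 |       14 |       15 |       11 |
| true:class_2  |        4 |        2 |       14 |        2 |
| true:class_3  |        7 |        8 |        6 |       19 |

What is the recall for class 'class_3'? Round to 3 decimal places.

recall = TP/(TP+FN).
class_3: TP=19, FN=7+8+6=21 → 19/40 = 0.4750

0.475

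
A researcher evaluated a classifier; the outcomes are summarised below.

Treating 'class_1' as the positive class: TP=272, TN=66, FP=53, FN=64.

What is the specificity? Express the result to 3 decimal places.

0.555

Specificity = TN/(TN+FP) = 66/(66+53) = 0.555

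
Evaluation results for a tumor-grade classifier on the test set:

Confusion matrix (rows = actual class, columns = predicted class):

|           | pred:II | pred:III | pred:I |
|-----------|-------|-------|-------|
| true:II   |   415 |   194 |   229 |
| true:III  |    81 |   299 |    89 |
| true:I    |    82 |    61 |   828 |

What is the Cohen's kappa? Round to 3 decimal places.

0.497

Observed agreement pₒ = trace/N = 1542/2278 = 0.6769
Expected agreement pₑ = Σ (rowᵢ·colᵢ)/N² = (838·578 + 469·554 + 971·1146)/2278² = 0.3578
κ = (pₒ − pₑ)/(1 − pₑ) = (0.6769 − 0.3578)/(1 − 0.3578) = 0.497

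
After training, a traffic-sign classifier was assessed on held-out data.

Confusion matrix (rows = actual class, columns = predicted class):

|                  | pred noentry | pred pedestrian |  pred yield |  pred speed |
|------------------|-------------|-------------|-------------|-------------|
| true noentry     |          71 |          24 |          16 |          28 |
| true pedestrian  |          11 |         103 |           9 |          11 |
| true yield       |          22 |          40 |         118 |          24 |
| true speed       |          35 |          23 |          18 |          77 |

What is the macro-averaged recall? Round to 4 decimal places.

0.5903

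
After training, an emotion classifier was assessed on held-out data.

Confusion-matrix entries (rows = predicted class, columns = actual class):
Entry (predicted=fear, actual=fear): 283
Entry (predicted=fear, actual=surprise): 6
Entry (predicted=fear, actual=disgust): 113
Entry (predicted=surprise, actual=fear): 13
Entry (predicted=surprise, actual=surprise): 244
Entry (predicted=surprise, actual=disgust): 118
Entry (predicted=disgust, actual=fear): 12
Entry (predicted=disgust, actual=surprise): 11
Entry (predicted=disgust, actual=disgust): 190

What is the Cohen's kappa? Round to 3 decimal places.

0.596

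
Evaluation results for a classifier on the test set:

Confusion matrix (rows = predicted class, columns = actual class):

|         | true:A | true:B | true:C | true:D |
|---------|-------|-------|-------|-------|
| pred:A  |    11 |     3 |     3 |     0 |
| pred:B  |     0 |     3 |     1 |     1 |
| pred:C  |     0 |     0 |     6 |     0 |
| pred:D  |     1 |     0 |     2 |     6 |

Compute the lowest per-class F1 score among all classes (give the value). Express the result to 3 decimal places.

Per-class F1 score (2·TP/(2·TP+FP+FN)):
  A: TP=11, FP=3+3+0=6, FN=0+0+1=1 → 22/29 = 0.7586
  B: TP=3, FP=0+1+1=2, FN=3+0+0=3 → 6/11 = 0.5455
  C: TP=6, FP=0+0+0=0, FN=3+1+2=6 → 12/18 = 0.6667
  D: TP=6, FP=1+0+2=3, FN=0+1+0=1 → 12/16 = 0.7500
Lowest is class 'B' with F1 score = 0.545.

0.545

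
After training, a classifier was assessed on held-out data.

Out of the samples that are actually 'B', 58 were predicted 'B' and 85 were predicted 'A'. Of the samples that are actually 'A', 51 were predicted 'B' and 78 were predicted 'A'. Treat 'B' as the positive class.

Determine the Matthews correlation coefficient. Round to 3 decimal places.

MCC = (TP·TN − FP·FN) / √((TP+FP)(TP+FN)(TN+FP)(TN+FN))
Numerator = 58·78 − 51·85 = 189
Denominator = √(109·143·129·163) = √327747849 = 18103.8076
MCC = 189 / 18103.8076 = 0.010

0.010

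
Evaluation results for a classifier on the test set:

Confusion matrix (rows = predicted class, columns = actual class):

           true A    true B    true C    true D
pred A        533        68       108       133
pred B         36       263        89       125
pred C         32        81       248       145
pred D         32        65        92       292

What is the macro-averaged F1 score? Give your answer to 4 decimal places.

Per-class F1 score (2·TP/(2·TP+FP+FN)):
  A: TP=533, FP=68+108+133=309, FN=36+32+32=100 → 1066/1475 = 0.72271
  B: TP=263, FP=36+89+125=250, FN=68+81+65=214 → 526/990 = 0.53131
  C: TP=248, FP=32+81+145=258, FN=108+89+92=289 → 496/1043 = 0.47555
  D: TP=292, FP=32+65+92=189, FN=133+125+145=403 → 584/1176 = 0.49660
Macro-F1 score = mean = (0.72271 + 0.53131 + 0.47555 + 0.49660) / 4 = 0.5565

0.5565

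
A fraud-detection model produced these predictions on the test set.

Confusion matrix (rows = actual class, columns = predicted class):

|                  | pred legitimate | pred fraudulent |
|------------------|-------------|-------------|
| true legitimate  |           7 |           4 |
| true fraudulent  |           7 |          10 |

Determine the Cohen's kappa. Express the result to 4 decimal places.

Observed agreement pₒ = trace/N = 17/28 = 0.60714
Expected agreement pₑ = Σ (rowᵢ·colᵢ)/N² = (11·14 + 17·14)/28² = 0.50000
κ = (pₒ − pₑ)/(1 − pₑ) = (0.60714 − 0.50000)/(1 − 0.50000) = 0.2143

0.2143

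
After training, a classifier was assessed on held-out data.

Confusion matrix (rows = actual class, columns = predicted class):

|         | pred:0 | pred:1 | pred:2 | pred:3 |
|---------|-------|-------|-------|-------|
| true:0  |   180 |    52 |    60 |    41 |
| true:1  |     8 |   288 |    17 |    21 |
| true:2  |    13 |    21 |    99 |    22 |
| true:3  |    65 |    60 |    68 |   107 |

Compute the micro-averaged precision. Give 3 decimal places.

Micro-averaging pools counts across classes: ΣTP=674, ΣFP=448, ΣFN=448.
Micro-precision = TP/(TP+FP) on pooled counts = 0.601 (equals overall accuracy in single-label multiclass).

0.601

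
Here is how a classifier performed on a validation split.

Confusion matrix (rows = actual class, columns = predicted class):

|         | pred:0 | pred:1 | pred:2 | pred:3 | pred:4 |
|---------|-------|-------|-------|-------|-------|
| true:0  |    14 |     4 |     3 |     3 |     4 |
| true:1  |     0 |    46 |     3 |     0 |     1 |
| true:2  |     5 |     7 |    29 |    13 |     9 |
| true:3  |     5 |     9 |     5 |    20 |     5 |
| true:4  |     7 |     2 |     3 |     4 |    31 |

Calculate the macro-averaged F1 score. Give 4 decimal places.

Per-class F1 score (2·TP/(2·TP+FP+FN)):
  0: TP=14, FP=0+5+5+7=17, FN=4+3+3+4=14 → 28/59 = 0.47458
  1: TP=46, FP=4+7+9+2=22, FN=0+3+0+1=4 → 92/118 = 0.77966
  2: TP=29, FP=3+3+5+3=14, FN=5+7+13+9=34 → 58/106 = 0.54717
  3: TP=20, FP=3+0+13+4=20, FN=5+9+5+5=24 → 40/84 = 0.47619
  4: TP=31, FP=4+1+9+5=19, FN=7+2+3+4=16 → 62/97 = 0.63918
Macro-F1 score = mean = (0.47458 + 0.77966 + 0.54717 + 0.47619 + 0.63918) / 5 = 0.5834

0.5834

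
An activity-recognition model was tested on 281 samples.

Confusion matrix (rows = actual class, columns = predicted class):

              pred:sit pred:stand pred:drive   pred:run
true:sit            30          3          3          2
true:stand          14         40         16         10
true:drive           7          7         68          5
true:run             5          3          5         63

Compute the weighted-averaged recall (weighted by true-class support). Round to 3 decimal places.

0.715

Per-class recall (TP/(TP+FN)):
  sit: TP=30, FN=3+3+2=8 → 30/38 = 0.7895
  stand: TP=40, FN=14+16+10=40 → 40/80 = 0.5000
  drive: TP=68, FN=7+7+5=19 → 68/87 = 0.7816
  run: TP=63, FN=5+3+5=13 → 63/76 = 0.8289
Weighted-recall = Σ (supportᵢ/N)·recallᵢ with N=281: (38/281)·0.7895 + (80/281)·0.5000 + (87/281)·0.7816 + (76/281)·0.8289 = 0.715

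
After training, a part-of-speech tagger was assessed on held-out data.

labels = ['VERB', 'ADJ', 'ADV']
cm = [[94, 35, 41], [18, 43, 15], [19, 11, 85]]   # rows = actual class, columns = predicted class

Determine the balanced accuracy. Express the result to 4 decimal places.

Balanced accuracy = mean of per-class recall.
  VERB: recall = 94/170 = 0.55294
  ADJ: recall = 43/76 = 0.56579
  ADV: recall = 85/115 = 0.73913
Mean = (0.55294 + 0.56579 + 0.73913) / 3 = 0.6193

0.6193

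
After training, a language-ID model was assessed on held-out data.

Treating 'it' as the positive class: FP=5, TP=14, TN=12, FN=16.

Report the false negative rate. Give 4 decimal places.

FNR = FN/(FN+TP) = 16/(16+14) = 0.5333

0.5333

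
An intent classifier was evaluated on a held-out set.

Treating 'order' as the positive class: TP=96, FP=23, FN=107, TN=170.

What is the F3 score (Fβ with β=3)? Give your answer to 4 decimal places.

Fβ = (1+β²)·TP / ((1+β²)·TP + β²·FN + FP), with β²=9
= 10·96 / (10·96 + 9·107 + 23) = 0.4933

0.4933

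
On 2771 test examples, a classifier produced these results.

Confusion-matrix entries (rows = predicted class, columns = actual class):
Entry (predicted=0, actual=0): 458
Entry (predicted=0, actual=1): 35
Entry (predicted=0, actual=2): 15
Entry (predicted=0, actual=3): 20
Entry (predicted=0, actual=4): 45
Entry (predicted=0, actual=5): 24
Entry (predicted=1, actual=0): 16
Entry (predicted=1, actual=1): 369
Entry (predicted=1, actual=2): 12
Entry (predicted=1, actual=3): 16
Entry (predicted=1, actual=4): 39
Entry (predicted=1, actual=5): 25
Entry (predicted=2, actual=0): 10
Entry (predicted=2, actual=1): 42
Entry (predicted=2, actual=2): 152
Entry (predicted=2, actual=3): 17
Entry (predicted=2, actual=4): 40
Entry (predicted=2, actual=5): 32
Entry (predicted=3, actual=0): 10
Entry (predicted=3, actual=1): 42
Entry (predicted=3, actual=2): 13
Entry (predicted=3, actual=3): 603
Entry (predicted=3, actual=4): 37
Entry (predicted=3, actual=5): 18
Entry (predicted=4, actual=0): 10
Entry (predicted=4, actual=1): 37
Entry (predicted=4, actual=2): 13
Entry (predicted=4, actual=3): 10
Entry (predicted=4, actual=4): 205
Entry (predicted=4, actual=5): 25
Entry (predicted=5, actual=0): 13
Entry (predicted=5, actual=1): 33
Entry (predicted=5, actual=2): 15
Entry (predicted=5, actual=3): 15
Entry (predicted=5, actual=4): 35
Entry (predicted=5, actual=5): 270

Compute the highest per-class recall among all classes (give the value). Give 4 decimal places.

Per-class recall (TP/(TP+FN)):
  0: TP=458, FN=16+10+10+10+13=59 → 458/517 = 0.88588
  1: TP=369, FN=35+42+42+37+33=189 → 369/558 = 0.66129
  2: TP=152, FN=15+12+13+13+15=68 → 152/220 = 0.69091
  3: TP=603, FN=20+16+17+10+15=78 → 603/681 = 0.88546
  4: TP=205, FN=45+39+40+37+35=196 → 205/401 = 0.51122
  5: TP=270, FN=24+25+32+18+25=124 → 270/394 = 0.68528
Highest is class '0' with recall = 0.8859.

0.8859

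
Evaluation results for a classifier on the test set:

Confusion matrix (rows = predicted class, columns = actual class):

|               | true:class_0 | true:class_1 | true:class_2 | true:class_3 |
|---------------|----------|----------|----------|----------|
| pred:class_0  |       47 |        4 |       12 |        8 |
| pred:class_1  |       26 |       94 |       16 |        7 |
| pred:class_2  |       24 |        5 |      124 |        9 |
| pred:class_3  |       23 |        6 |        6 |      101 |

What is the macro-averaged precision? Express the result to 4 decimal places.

Per-class precision (TP/(TP+FP)):
  class_0: TP=47, FP=4+12+8=24 → 47/71 = 0.66197
  class_1: TP=94, FP=26+16+7=49 → 94/143 = 0.65734
  class_2: TP=124, FP=24+5+9=38 → 124/162 = 0.76543
  class_3: TP=101, FP=23+6+6=35 → 101/136 = 0.74265
Macro-precision = mean = (0.66197 + 0.65734 + 0.76543 + 0.74265) / 4 = 0.7068

0.7068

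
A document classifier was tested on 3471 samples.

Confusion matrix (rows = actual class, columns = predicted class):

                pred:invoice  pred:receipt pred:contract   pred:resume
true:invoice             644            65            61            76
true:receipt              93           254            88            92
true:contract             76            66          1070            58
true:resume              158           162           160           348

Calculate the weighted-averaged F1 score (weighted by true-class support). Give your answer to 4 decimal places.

Per-class F1 score (2·TP/(2·TP+FP+FN)):
  invoice: TP=644, FP=93+76+158=327, FN=65+61+76=202 → 1288/1817 = 0.70886
  receipt: TP=254, FP=65+66+162=293, FN=93+88+92=273 → 508/1074 = 0.47300
  contract: TP=1070, FP=61+88+160=309, FN=76+66+58=200 → 2140/2649 = 0.80785
  resume: TP=348, FP=76+92+58=226, FN=158+162+160=480 → 696/1402 = 0.49643
Weighted-F1 score = Σ (supportᵢ/N)·F1 scoreᵢ with N=3471: (846/3471)·0.70886 + (527/3471)·0.47300 + (1270/3471)·0.80785 + (828/3471)·0.49643 = 0.6586

0.6586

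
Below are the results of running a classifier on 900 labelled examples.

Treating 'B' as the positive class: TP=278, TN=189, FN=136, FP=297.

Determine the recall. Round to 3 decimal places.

0.671

Recall = TP/(TP+FN) = 278/(278+136) = 278/414 = 0.671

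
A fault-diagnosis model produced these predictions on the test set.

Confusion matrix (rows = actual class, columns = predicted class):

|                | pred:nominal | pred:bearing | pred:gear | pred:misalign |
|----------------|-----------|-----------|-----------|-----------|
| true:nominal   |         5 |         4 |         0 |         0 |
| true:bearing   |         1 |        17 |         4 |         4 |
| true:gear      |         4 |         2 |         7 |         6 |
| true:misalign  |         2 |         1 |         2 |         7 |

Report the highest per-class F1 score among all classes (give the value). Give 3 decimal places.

0.680

Per-class F1 score (2·TP/(2·TP+FP+FN)):
  nominal: TP=5, FP=1+4+2=7, FN=4+0+0=4 → 10/21 = 0.4762
  bearing: TP=17, FP=4+2+1=7, FN=1+4+4=9 → 34/50 = 0.6800
  gear: TP=7, FP=0+4+2=6, FN=4+2+6=12 → 14/32 = 0.4375
  misalign: TP=7, FP=0+4+6=10, FN=2+1+2=5 → 14/29 = 0.4828
Highest is class 'bearing' with F1 score = 0.680.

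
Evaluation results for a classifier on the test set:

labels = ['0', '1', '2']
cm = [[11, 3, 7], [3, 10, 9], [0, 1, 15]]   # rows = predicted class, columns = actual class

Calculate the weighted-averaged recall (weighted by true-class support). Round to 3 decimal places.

Per-class recall (TP/(TP+FN)):
  0: TP=11, FN=3+0=3 → 11/14 = 0.7857
  1: TP=10, FN=3+1=4 → 10/14 = 0.7143
  2: TP=15, FN=7+9=16 → 15/31 = 0.4839
Weighted-recall = Σ (supportᵢ/N)·recallᵢ with N=59: (14/59)·0.7857 + (14/59)·0.7143 + (31/59)·0.4839 = 0.610

0.610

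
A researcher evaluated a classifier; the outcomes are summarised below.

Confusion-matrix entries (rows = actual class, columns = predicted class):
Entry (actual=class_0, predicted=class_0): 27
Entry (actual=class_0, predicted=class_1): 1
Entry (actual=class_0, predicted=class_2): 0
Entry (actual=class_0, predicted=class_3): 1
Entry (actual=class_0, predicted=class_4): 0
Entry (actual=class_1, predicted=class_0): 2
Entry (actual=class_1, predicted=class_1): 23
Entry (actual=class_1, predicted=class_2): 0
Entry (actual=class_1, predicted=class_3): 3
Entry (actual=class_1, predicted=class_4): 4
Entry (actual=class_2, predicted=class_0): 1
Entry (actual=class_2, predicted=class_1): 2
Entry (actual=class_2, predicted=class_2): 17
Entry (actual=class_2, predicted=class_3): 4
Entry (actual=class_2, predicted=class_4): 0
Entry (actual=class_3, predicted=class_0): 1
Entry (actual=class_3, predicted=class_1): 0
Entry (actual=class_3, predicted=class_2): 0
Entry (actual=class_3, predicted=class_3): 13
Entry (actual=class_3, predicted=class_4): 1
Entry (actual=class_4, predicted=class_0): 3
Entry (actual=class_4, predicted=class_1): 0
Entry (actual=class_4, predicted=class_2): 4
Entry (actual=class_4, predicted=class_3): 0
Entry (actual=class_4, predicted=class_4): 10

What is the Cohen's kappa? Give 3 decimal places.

0.707

Observed agreement pₒ = trace/N = 90/117 = 0.7692
Expected agreement pₑ = Σ (rowᵢ·colᵢ)/N² = (29·34 + 32·26 + 24·21 + 15·21 + 17·15)/117² = 0.2113
κ = (pₒ − pₑ)/(1 − pₑ) = (0.7692 − 0.2113)/(1 − 0.2113) = 0.707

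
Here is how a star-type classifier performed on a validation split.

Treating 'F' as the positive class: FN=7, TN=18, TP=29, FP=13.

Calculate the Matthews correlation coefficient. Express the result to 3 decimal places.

0.398

MCC = (TP·TN − FP·FN) / √((TP+FP)(TP+FN)(TN+FP)(TN+FN))
Numerator = 29·18 − 13·7 = 431
Denominator = √(42·36·31·25) = √1171800 = 1082.4971
MCC = 431 / 1082.4971 = 0.398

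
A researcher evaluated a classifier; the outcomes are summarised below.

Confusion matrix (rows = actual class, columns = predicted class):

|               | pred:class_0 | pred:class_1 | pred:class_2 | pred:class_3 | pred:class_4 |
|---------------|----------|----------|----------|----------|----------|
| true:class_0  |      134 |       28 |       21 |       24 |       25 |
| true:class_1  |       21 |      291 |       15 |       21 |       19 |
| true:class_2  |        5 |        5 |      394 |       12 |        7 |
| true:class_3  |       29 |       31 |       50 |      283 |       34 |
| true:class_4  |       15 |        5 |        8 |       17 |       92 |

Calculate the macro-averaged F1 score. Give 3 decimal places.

Per-class F1 score (2·TP/(2·TP+FP+FN)):
  class_0: TP=134, FP=21+5+29+15=70, FN=28+21+24+25=98 → 268/436 = 0.6147
  class_1: TP=291, FP=28+5+31+5=69, FN=21+15+21+19=76 → 582/727 = 0.8006
  class_2: TP=394, FP=21+15+50+8=94, FN=5+5+12+7=29 → 788/911 = 0.8650
  class_3: TP=283, FP=24+21+12+17=74, FN=29+31+50+34=144 → 566/784 = 0.7219
  class_4: TP=92, FP=25+19+7+34=85, FN=15+5+8+17=45 → 184/314 = 0.5860
Macro-F1 score = mean = (0.6147 + 0.8006 + 0.8650 + 0.7219 + 0.5860) / 5 = 0.718

0.718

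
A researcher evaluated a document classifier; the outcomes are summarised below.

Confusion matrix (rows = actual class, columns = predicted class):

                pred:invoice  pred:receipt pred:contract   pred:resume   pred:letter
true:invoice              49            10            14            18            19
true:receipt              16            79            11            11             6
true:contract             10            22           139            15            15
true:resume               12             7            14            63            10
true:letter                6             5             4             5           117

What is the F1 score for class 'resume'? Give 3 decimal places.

Take TP from the diagonal, FP from the rest of the 'resume' prediction marginal, FN from the rest of the 'resume' actual marginal.
F1 score = 2·TP/(2·TP+FP+FN).
resume: TP=63, FP=18+11+15+5=49, FN=12+7+14+10=43 → 126/218 = 0.5780

0.578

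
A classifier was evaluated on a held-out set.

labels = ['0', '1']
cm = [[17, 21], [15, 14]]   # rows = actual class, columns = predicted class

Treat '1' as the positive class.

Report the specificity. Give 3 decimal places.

0.447

Specificity = TN/(TN+FP) = 17/(17+21) = 0.447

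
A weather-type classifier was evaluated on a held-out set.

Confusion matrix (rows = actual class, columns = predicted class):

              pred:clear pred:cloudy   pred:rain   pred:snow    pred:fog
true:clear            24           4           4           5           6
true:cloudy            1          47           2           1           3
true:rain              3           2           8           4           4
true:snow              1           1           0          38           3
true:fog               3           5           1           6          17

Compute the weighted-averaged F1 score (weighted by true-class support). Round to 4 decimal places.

0.6850

Per-class F1 score (2·TP/(2·TP+FP+FN)):
  clear: TP=24, FP=1+3+1+3=8, FN=4+4+5+6=19 → 48/75 = 0.64000
  cloudy: TP=47, FP=4+2+1+5=12, FN=1+2+1+3=7 → 94/113 = 0.83186
  rain: TP=8, FP=4+2+0+1=7, FN=3+2+4+4=13 → 16/36 = 0.44444
  snow: TP=38, FP=5+1+4+6=16, FN=1+1+0+3=5 → 76/97 = 0.78351
  fog: TP=17, FP=6+3+4+3=16, FN=3+5+1+6=15 → 34/65 = 0.52308
Weighted-F1 score = Σ (supportᵢ/N)·F1 scoreᵢ with N=193: (43/193)·0.64000 + (54/193)·0.83186 + (21/193)·0.44444 + (43/193)·0.78351 + (32/193)·0.52308 = 0.6850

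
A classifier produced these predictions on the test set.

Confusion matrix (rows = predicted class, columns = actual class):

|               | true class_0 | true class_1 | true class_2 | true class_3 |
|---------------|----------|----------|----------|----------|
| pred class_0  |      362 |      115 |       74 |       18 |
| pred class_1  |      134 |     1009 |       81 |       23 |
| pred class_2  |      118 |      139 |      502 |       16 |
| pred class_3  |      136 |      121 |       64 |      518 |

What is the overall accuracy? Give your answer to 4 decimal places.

0.6971

Accuracy = trace / total = (362+1009+502+518=2391) / 3430 = 2391/3430 = 0.6971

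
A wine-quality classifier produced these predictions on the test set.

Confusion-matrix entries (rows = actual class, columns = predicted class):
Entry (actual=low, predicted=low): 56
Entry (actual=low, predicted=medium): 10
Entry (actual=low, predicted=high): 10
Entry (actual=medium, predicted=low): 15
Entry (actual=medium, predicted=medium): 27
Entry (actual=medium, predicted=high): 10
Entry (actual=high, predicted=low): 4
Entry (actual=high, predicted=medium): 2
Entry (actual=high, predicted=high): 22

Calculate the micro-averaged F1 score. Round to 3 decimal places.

Micro-averaging pools counts across classes: ΣTP=105, ΣFP=51, ΣFN=51.
Micro-F1 score = 2·TP/(2·TP+FP+FN) on pooled counts = 0.673 (equals overall accuracy in single-label multiclass).

0.673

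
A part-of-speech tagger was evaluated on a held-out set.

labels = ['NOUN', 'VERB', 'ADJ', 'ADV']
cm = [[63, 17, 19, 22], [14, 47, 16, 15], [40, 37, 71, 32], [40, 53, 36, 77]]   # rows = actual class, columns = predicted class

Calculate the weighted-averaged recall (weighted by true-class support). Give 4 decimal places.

Per-class recall (TP/(TP+FN)):
  NOUN: TP=63, FN=17+19+22=58 → 63/121 = 0.52066
  VERB: TP=47, FN=14+16+15=45 → 47/92 = 0.51087
  ADJ: TP=71, FN=40+37+32=109 → 71/180 = 0.39444
  ADV: TP=77, FN=40+53+36=129 → 77/206 = 0.37379
Weighted-recall = Σ (supportᵢ/N)·recallᵢ with N=599: (121/599)·0.52066 + (92/599)·0.51087 + (180/599)·0.39444 + (206/599)·0.37379 = 0.4307

0.4307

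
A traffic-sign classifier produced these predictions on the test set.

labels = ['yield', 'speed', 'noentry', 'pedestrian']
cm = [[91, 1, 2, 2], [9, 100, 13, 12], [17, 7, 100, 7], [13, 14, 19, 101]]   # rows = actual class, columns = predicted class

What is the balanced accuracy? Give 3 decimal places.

Balanced accuracy = mean of per-class recall.
  yield: recall = 91/96 = 0.9479
  speed: recall = 100/134 = 0.7463
  noentry: recall = 100/131 = 0.7634
  pedestrian: recall = 101/147 = 0.6871
Mean = (0.9479 + 0.7463 + 0.7634 + 0.6871) / 4 = 0.786

0.786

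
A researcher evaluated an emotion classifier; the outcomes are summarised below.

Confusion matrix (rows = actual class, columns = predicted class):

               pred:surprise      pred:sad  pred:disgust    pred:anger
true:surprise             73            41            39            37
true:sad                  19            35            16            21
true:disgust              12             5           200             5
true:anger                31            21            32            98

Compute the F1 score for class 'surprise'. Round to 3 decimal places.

0.449

Treat 'surprise' as positive and all other classes as negative.
F1 score = 2·TP/(2·TP+FP+FN).
surprise: TP=73, FP=19+12+31=62, FN=41+39+37=117 → 146/325 = 0.4492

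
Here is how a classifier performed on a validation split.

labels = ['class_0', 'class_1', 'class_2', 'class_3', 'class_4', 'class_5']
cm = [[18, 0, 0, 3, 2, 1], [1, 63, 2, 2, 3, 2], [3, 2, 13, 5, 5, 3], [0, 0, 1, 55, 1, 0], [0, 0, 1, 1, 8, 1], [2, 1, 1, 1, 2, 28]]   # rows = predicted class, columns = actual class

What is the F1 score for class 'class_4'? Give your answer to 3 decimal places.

Treat 'class_4' as positive and all other classes as negative.
F1 score = 2·TP/(2·TP+FP+FN).
class_4: TP=8, FP=0+0+1+1+1=3, FN=2+3+5+1+2=13 → 16/32 = 0.5000

0.500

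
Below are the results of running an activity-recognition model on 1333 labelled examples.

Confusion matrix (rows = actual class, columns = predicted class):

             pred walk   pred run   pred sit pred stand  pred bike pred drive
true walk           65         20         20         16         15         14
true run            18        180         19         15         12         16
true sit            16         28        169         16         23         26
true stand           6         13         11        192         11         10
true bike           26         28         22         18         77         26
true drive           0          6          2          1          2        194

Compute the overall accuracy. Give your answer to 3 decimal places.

0.658

Accuracy = trace / total = (65+180+169+192+77+194=877) / 1333 = 877/1333 = 0.658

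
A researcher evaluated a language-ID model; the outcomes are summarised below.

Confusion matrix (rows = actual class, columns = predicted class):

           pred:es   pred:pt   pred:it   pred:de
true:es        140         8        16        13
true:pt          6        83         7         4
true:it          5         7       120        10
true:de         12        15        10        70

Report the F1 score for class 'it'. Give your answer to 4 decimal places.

0.8136

F1 score = 2·TP/(2·TP+FP+FN).
it: TP=120, FP=16+7+10=33, FN=5+7+10=22 → 240/295 = 0.81356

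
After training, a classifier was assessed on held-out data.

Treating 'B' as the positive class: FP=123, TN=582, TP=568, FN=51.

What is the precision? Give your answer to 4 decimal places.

Precision = TP/(TP+FP) = 568/(568+123) = 568/691 = 0.8220

0.8220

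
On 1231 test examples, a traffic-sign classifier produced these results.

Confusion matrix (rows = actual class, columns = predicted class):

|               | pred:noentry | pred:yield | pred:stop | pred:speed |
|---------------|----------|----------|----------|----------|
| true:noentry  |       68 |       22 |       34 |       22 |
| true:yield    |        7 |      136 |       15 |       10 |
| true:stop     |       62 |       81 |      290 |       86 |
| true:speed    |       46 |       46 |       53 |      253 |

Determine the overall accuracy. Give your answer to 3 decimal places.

0.607

Accuracy = trace / total = (68+136+290+253=747) / 1231 = 747/1231 = 0.607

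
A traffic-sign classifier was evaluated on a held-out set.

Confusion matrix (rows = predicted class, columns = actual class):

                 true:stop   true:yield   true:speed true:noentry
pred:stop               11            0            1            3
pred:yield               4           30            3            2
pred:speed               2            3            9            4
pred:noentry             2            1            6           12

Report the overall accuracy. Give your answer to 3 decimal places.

0.667

Accuracy = trace / total = (11+30+9+12=62) / 93 = 62/93 = 0.667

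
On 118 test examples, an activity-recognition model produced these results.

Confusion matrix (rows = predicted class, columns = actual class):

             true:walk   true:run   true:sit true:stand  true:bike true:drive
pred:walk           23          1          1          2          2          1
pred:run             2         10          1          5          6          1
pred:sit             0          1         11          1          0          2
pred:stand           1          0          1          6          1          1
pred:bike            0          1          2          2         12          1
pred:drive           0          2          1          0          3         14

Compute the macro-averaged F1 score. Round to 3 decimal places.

0.624

Per-class F1 score (2·TP/(2·TP+FP+FN)):
  walk: TP=23, FP=1+1+2+2+1=7, FN=2+0+1+0+0=3 → 46/56 = 0.8214
  run: TP=10, FP=2+1+5+6+1=15, FN=1+1+0+1+2=5 → 20/40 = 0.5000
  sit: TP=11, FP=0+1+1+0+2=4, FN=1+1+1+2+1=6 → 22/32 = 0.6875
  stand: TP=6, FP=1+0+1+1+1=4, FN=2+5+1+2+0=10 → 12/26 = 0.4615
  bike: TP=12, FP=0+1+2+2+1=6, FN=2+6+0+1+3=12 → 24/42 = 0.5714
  drive: TP=14, FP=0+2+1+0+3=6, FN=1+1+2+1+1=6 → 28/40 = 0.7000
Macro-F1 score = mean = (0.8214 + 0.5000 + 0.6875 + 0.4615 + 0.5714 + 0.7000) / 6 = 0.624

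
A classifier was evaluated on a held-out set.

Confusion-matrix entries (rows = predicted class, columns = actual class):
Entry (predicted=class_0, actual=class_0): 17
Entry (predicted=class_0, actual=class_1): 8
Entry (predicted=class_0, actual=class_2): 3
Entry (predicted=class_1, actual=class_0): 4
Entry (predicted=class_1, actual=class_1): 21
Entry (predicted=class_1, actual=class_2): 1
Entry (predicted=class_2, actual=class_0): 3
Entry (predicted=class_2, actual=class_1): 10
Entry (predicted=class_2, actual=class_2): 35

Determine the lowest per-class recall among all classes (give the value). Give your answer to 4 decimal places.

0.5385

Per-class recall (TP/(TP+FN)):
  class_0: TP=17, FN=4+3=7 → 17/24 = 0.70833
  class_1: TP=21, FN=8+10=18 → 21/39 = 0.53846
  class_2: TP=35, FN=3+1=4 → 35/39 = 0.89744
Lowest is class 'class_1' with recall = 0.5385.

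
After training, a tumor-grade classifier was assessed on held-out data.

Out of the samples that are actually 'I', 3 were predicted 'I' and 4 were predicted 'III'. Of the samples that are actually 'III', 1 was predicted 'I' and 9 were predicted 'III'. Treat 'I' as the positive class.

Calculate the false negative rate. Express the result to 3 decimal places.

FNR = FN/(FN+TP) = 4/(4+3) = 0.571

0.571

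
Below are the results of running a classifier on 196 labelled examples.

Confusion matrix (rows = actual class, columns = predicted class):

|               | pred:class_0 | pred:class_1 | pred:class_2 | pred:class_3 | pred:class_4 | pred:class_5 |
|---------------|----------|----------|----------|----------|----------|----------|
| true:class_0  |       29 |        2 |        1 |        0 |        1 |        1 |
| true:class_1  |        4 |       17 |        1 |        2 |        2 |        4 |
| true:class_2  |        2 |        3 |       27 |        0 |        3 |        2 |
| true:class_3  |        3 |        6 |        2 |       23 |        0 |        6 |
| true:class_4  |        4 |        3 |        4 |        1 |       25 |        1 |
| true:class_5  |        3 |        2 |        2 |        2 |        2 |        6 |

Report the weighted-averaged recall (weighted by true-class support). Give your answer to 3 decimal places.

0.648

Per-class recall (TP/(TP+FN)):
  class_0: TP=29, FN=2+1+0+1+1=5 → 29/34 = 0.8529
  class_1: TP=17, FN=4+1+2+2+4=13 → 17/30 = 0.5667
  class_2: TP=27, FN=2+3+0+3+2=10 → 27/37 = 0.7297
  class_3: TP=23, FN=3+6+2+0+6=17 → 23/40 = 0.5750
  class_4: TP=25, FN=4+3+4+1+1=13 → 25/38 = 0.6579
  class_5: TP=6, FN=3+2+2+2+2=11 → 6/17 = 0.3529
Weighted-recall = Σ (supportᵢ/N)·recallᵢ with N=196: (34/196)·0.8529 + (30/196)·0.5667 + (37/196)·0.7297 + (40/196)·0.5750 + (38/196)·0.6579 + (17/196)·0.3529 = 0.648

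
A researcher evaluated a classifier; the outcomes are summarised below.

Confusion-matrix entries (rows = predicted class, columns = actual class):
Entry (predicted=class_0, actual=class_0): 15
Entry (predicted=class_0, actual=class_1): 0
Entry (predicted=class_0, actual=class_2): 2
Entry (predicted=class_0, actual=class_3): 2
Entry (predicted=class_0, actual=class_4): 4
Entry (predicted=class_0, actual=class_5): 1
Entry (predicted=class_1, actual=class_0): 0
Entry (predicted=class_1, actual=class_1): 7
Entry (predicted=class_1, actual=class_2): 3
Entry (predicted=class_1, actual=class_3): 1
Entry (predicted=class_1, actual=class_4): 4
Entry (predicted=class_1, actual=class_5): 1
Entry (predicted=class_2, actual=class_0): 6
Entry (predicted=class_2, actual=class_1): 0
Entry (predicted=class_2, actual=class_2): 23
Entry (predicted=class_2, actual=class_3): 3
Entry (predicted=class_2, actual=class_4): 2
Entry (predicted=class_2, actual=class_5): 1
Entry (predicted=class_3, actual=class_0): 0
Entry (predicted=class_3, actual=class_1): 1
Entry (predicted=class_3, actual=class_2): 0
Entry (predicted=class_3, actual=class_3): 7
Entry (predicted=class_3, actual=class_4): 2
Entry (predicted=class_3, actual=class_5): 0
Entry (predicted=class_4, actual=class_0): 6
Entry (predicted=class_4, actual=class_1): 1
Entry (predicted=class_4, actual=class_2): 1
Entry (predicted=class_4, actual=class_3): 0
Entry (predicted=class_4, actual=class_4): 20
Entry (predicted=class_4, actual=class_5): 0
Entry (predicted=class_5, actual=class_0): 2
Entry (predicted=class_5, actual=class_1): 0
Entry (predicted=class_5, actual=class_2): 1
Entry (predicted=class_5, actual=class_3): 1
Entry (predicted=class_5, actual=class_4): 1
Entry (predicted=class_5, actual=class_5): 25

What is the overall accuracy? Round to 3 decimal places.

0.678

Accuracy = trace / total = (15+7+23+7+20+25=97) / 143 = 97/143 = 0.678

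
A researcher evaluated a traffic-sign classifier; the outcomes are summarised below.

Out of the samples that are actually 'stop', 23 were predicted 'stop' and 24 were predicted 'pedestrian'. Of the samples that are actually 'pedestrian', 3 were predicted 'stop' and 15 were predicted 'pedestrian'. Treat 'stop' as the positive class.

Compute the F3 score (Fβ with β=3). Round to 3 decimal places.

0.512

Fβ = (1+β²)·TP / ((1+β²)·TP + β²·FN + FP), with β²=9
= 10·23 / (10·23 + 9·24 + 3) = 0.512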